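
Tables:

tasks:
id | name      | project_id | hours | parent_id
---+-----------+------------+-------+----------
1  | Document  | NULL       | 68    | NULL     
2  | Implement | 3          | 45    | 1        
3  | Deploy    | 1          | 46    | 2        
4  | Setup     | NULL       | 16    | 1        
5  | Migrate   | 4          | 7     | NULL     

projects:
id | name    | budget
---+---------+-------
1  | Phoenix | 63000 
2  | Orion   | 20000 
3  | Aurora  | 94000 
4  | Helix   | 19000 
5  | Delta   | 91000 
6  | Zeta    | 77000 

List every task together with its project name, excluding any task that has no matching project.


INNER JOIN keeps only tasks rows whose project_id matches an id in projects. Walk through each task:
  - task 1 (Document): project_id=NULL, no match -> dropped
  - task 2 (Implement): project_id=3 -> matches Aurora
  - task 3 (Deploy): project_id=1 -> matches Phoenix
  - task 4 (Setup): project_id=NULL, no match -> dropped
  - task 5 (Migrate): project_id=4 -> matches Helix
So 2 of 5 rows are dropped.

SQL:
SELECT a.name, b.name AS project
FROM tasks a
INNER JOIN projects b ON a.project_id = b.id

Result:
name      | project
----------+--------
Implement | Aurora 
Deploy    | Phoenix
Migrate   | Helix  


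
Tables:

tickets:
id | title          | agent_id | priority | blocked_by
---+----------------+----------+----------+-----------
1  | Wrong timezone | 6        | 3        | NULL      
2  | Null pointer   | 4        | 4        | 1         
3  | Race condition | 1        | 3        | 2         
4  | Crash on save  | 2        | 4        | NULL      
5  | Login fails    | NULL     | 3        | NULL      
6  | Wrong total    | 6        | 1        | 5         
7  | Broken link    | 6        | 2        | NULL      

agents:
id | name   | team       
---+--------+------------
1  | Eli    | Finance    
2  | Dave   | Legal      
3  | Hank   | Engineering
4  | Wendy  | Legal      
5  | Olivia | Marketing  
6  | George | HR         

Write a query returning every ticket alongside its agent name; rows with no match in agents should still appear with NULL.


LEFT JOIN keeps every row from tickets (the left table); where agent_id has no match in agents, the agent columns become NULL. Walk through each ticket:
  - ticket 1 (Wrong timezone): agent_id=6 -> matches George
  - ticket 2 (Null pointer): agent_id=4 -> matches Wendy
  - ticket 3 (Race condition): agent_id=1 -> matches Eli
  - ticket 4 (Crash on save): agent_id=2 -> matches Dave
  - ticket 5 (Login fails): agent_id=NULL, no match -> kept with NULL
  - ticket 6 (Wrong total): agent_id=6 -> matches George
  - ticket 7 (Broken link): agent_id=6 -> matches George
All 7 rows appear; 1 has NULL agent.

SQL:
SELECT a.title, b.name AS agent
FROM tickets a
LEFT JOIN agents b ON a.agent_id = b.id

Result:
title          | agent 
---------------+-------
Wrong timezone | George
Null pointer   | Wendy 
Race condition | Eli   
Crash on save  | Dave  
Login fails    | NULL  
Wrong total    | George
Broken link    | George


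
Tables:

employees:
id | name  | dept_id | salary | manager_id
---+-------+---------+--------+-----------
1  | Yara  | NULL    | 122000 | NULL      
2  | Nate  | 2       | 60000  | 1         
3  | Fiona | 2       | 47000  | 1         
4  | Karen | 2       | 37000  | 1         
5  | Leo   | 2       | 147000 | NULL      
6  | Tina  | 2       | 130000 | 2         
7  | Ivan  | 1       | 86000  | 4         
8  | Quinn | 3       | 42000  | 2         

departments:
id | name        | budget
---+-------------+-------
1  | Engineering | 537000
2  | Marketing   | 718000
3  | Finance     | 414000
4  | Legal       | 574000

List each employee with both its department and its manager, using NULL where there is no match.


Two LEFT JOINs from the same base table employees: one to departments via dept_id, one to employees itself via manager_id. Both are LEFT so every employee is preserved.
Match against departments:
  - employee 1 (Yara): dept_id=NULL, no match -> kept with NULL
  - employee 2 (Nate): dept_id=2 -> matches Marketing
  - employee 3 (Fiona): dept_id=2 -> matches Marketing
  - employee 4 (Karen): dept_id=2 -> matches Marketing
  - employee 5 (Leo): dept_id=2 -> matches Marketing
  - employee 6 (Tina): dept_id=2 -> matches Marketing
  - employee 7 (Ivan): dept_id=1 -> matches Engineering
  - employee 8 (Quinn): dept_id=3 -> matches Finance
Match against employees (self):
  - employee 1 (Yara): manager_id=NULL -> NULL
  - employee 2 (Nate): manager_id=1 -> Yara
  - employee 3 (Fiona): manager_id=1 -> Yara
  - employee 4 (Karen): manager_id=1 -> Yara
  - employee 5 (Leo): manager_id=NULL -> NULL
  - employee 6 (Tina): manager_id=2 -> Nate
  - employee 7 (Ivan): manager_id=4 -> Karen
  - employee 8 (Quinn): manager_id=2 -> Nate

SQL:
SELECT a.name, b.name AS department, c.name AS manager
FROM employees a
LEFT JOIN departments b ON a.dept_id = b.id
LEFT JOIN employees c ON a.manager_id = c.id

Result:
name  | department  | manager
------+-------------+--------
Yara  | NULL        | NULL   
Nate  | Marketing   | Yara   
Fiona | Marketing   | Yara   
Karen | Marketing   | Yara   
Leo   | Marketing   | NULL   
Tina  | Marketing   | Nate   
Ivan  | Engineering | Karen  
Quinn | Finance     | Nate   


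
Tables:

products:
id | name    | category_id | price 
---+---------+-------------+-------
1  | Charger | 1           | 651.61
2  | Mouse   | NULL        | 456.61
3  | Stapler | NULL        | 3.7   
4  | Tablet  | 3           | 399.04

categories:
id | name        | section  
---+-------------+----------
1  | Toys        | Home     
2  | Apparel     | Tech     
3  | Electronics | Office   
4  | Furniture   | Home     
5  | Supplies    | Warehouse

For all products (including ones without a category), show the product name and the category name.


LEFT JOIN keeps every row from products (the left table); where category_id has no match in categories, the category columns become NULL. Walk through each product:
  - product 1 (Charger): category_id=1 -> matches Toys
  - product 2 (Mouse): category_id=NULL, no match -> kept with NULL
  - product 3 (Stapler): category_id=NULL, no match -> kept with NULL
  - product 4 (Tablet): category_id=3 -> matches Electronics
All 4 rows appear; 2 have NULL category.

SQL:
SELECT a.name, b.name AS category
FROM products a
LEFT JOIN categories b ON a.category_id = b.id

Result:
name    | category   
--------+------------
Charger | Toys       
Mouse   | NULL       
Stapler | NULL       
Tablet  | Electronics


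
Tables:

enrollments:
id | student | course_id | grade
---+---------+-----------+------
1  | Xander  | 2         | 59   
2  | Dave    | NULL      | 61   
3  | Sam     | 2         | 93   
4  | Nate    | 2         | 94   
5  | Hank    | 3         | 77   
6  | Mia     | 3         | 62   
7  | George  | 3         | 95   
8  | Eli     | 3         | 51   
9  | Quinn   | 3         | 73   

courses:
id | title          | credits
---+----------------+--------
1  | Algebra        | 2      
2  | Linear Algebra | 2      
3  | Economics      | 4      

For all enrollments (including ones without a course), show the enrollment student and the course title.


LEFT JOIN keeps every row from enrollments (the left table); where course_id has no match in courses, the course columns become NULL. Walk through each enrollment:
  - enrollment 1 (Xander): course_id=2 -> matches Linear Algebra
  - enrollment 2 (Dave): course_id=NULL, no match -> kept with NULL
  - enrollment 3 (Sam): course_id=2 -> matches Linear Algebra
  - enrollment 4 (Nate): course_id=2 -> matches Linear Algebra
  - enrollment 5 (Hank): course_id=3 -> matches Economics
  - enrollment 6 (Mia): course_id=3 -> matches Economics
  - enrollment 7 (George): course_id=3 -> matches Economics
  - enrollment 8 (Eli): course_id=3 -> matches Economics
  - enrollment 9 (Quinn): course_id=3 -> matches Economics
All 9 rows appear; 1 has NULL course.

SQL:
SELECT a.student, b.title AS course
FROM enrollments a
LEFT JOIN courses b ON a.course_id = b.id

Result:
student | course        
--------+---------------
Xander  | Linear Algebra
Dave    | NULL          
Sam     | Linear Algebra
Nate    | Linear Algebra
Hank    | Economics     
Mia     | Economics     
George  | Economics     
Eli     | Economics     
Quinn   | Economics     


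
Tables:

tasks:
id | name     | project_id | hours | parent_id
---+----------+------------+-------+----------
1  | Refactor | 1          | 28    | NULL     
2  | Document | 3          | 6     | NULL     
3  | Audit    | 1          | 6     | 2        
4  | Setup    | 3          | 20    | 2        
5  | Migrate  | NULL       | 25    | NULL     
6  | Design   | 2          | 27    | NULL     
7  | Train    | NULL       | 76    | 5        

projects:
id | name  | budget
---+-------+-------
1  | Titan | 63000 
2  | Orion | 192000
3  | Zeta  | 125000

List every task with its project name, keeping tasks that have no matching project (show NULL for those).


LEFT JOIN keeps every row from tasks (the left table); where project_id has no match in projects, the project columns become NULL. Walk through each task:
  - task 1 (Refactor): project_id=1 -> matches Titan
  - task 2 (Document): project_id=3 -> matches Zeta
  - task 3 (Audit): project_id=1 -> matches Titan
  - task 4 (Setup): project_id=3 -> matches Zeta
  - task 5 (Migrate): project_id=NULL, no match -> kept with NULL
  - task 6 (Design): project_id=2 -> matches Orion
  - task 7 (Train): project_id=NULL, no match -> kept with NULL
All 7 rows appear; 2 have NULL project.

SQL:
SELECT a.name, b.name AS project
FROM tasks a
LEFT JOIN projects b ON a.project_id = b.id

Result:
name     | project
---------+--------
Refactor | Titan  
Document | Zeta   
Audit    | Titan  
Setup    | Zeta   
Migrate  | NULL   
Design   | Orion  
Train    | NULL   


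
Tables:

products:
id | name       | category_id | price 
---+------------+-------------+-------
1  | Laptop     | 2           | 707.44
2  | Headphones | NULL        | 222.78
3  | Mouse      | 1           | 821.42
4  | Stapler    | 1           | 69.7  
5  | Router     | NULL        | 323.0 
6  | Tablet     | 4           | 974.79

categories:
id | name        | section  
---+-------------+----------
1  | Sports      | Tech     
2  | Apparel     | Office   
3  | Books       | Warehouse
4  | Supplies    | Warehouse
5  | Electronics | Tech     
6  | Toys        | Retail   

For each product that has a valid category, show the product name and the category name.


INNER JOIN keeps only products rows whose category_id matches an id in categories. Walk through each product:
  - product 1 (Laptop): category_id=2 -> matches Apparel
  - product 2 (Headphones): category_id=NULL, no match -> dropped
  - product 3 (Mouse): category_id=1 -> matches Sports
  - product 4 (Stapler): category_id=1 -> matches Sports
  - product 5 (Router): category_id=NULL, no match -> dropped
  - product 6 (Tablet): category_id=4 -> matches Supplies
So 2 of 6 rows are dropped.

SQL:
SELECT a.name, b.name AS category
FROM products a
INNER JOIN categories b ON a.category_id = b.id

Result:
name    | category
--------+---------
Laptop  | Apparel 
Mouse   | Sports  
Stapler | Sports  
Tablet  | Supplies


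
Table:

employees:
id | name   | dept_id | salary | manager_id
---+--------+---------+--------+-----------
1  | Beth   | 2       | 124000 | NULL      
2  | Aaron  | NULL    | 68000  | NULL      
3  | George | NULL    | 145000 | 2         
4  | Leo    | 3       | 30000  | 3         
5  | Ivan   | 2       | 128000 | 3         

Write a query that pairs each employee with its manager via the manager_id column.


This is a self-join: employees is joined to a second copy of itself, matching each row's manager_id to another row's id. Use LEFT JOIN so rows with manager_id=NULL are kept.
  - employee 1 (Beth): manager_id=NULL -> NULL
  - employee 2 (Aaron): manager_id=NULL -> NULL
  - employee 3 (George): manager_id=2 -> Aaron
  - employee 4 (Leo): manager_id=3 -> George
  - employee 5 (Ivan): manager_id=3 -> George

SQL:
SELECT a.name AS item, b.name AS manager
FROM employees a
LEFT JOIN employees b ON a.manager_id = b.id

Result:
item   | manager
-------+--------
Beth   | NULL   
Aaron  | NULL   
George | Aaron  
Leo    | George 
Ivan   | George 


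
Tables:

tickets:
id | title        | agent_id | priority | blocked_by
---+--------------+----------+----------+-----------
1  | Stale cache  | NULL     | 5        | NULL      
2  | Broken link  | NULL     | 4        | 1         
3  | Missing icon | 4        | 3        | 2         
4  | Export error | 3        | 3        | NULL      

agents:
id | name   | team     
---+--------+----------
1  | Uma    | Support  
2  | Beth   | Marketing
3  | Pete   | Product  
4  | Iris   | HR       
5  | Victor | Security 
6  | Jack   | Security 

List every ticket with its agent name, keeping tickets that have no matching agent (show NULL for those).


LEFT JOIN keeps every row from tickets (the left table); where agent_id has no match in agents, the agent columns become NULL. Walk through each ticket:
  - ticket 1 (Stale cache): agent_id=NULL, no match -> kept with NULL
  - ticket 2 (Broken link): agent_id=NULL, no match -> kept with NULL
  - ticket 3 (Missing icon): agent_id=4 -> matches Iris
  - ticket 4 (Export error): agent_id=3 -> matches Pete
All 4 rows appear; 2 have NULL agent.

SQL:
SELECT a.title, b.name AS agent
FROM tickets a
LEFT JOIN agents b ON a.agent_id = b.id

Result:
title        | agent
-------------+------
Stale cache  | NULL 
Broken link  | NULL 
Missing icon | Iris 
Export error | Pete 


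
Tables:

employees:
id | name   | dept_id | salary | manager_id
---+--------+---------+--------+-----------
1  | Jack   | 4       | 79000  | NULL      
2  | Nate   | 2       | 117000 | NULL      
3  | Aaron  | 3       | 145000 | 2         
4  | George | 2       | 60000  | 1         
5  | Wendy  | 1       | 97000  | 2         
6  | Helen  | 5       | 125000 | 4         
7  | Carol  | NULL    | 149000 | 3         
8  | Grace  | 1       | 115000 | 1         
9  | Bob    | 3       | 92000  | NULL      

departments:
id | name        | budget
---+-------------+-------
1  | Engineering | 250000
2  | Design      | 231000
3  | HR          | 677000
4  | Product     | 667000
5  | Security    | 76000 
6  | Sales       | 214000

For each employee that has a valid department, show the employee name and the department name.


INNER JOIN keeps only employees rows whose dept_id matches an id in departments. Walk through each employee:
  - employee 1 (Jack): dept_id=4 -> matches Product
  - employee 2 (Nate): dept_id=2 -> matches Design
  - employee 3 (Aaron): dept_id=3 -> matches HR
  - employee 4 (George): dept_id=2 -> matches Design
  - employee 5 (Wendy): dept_id=1 -> matches Engineering
  - employee 6 (Helen): dept_id=5 -> matches Security
  - employee 7 (Carol): dept_id=NULL, no match -> dropped
  - employee 8 (Grace): dept_id=1 -> matches Engineering
  - employee 9 (Bob): dept_id=3 -> matches HR
So 1 of 9 rows is dropped.

SQL:
SELECT a.name, b.name AS department
FROM employees a
INNER JOIN departments b ON a.dept_id = b.id

Result:
name   | department 
-------+------------
Jack   | Product    
Nate   | Design     
Aaron  | HR         
George | Design     
Wendy  | Engineering
Helen  | Security   
Grace  | Engineering
Bob    | HR         


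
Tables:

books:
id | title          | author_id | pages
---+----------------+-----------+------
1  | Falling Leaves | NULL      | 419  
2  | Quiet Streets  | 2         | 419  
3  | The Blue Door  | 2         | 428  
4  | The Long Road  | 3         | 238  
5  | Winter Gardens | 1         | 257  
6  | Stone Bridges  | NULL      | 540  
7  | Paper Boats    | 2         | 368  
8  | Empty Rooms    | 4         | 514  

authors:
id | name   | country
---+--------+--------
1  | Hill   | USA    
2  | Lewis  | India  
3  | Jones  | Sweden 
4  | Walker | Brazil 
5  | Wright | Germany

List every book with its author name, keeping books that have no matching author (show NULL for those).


LEFT JOIN keeps every row from books (the left table); where author_id has no match in authors, the author columns become NULL. Walk through each book:
  - book 1 (Falling Leaves): author_id=NULL, no match -> kept with NULL
  - book 2 (Quiet Streets): author_id=2 -> matches Lewis
  - book 3 (The Blue Door): author_id=2 -> matches Lewis
  - book 4 (The Long Road): author_id=3 -> matches Jones
  - book 5 (Winter Gardens): author_id=1 -> matches Hill
  - book 6 (Stone Bridges): author_id=NULL, no match -> kept with NULL
  - book 7 (Paper Boats): author_id=2 -> matches Lewis
  - book 8 (Empty Rooms): author_id=4 -> matches Walker
All 8 rows appear; 2 have NULL author.

SQL:
SELECT a.title, b.name AS author
FROM books a
LEFT JOIN authors b ON a.author_id = b.id

Result:
title          | author
---------------+-------
Falling Leaves | NULL  
Quiet Streets  | Lewis 
The Blue Door  | Lewis 
The Long Road  | Jones 
Winter Gardens | Hill  
Stone Bridges  | NULL  
Paper Boats    | Lewis 
Empty Rooms    | Walker


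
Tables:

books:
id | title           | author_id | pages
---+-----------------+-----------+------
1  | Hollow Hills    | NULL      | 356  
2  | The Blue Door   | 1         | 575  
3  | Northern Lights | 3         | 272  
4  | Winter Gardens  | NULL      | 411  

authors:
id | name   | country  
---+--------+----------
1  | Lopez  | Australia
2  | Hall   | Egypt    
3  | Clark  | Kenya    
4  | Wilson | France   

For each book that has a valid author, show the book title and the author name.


INNER JOIN keeps only books rows whose author_id matches an id in authors. Walk through each book:
  - book 1 (Hollow Hills): author_id=NULL, no match -> dropped
  - book 2 (The Blue Door): author_id=1 -> matches Lopez
  - book 3 (Northern Lights): author_id=3 -> matches Clark
  - book 4 (Winter Gardens): author_id=NULL, no match -> dropped
So 2 of 4 rows are dropped.

SQL:
SELECT a.title, b.name AS author
FROM books a
INNER JOIN authors b ON a.author_id = b.id

Result:
title           | author
----------------+-------
The Blue Door   | Lopez 
Northern Lights | Clark 


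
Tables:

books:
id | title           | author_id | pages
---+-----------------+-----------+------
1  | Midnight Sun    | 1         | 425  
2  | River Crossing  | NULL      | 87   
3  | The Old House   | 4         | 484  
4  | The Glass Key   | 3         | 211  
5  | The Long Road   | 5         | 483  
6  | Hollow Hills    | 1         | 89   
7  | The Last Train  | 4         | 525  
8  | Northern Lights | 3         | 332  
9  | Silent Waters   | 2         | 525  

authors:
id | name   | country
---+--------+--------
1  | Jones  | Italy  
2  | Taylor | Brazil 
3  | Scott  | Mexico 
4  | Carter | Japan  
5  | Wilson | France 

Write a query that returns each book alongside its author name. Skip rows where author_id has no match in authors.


INNER JOIN keeps only books rows whose author_id matches an id in authors. Walk through each book:
  - book 1 (Midnight Sun): author_id=1 -> matches Jones
  - book 2 (River Crossing): author_id=NULL, no match -> dropped
  - book 3 (The Old House): author_id=4 -> matches Carter
  - book 4 (The Glass Key): author_id=3 -> matches Scott
  - book 5 (The Long Road): author_id=5 -> matches Wilson
  - book 6 (Hollow Hills): author_id=1 -> matches Jones
  - book 7 (The Last Train): author_id=4 -> matches Carter
  - book 8 (Northern Lights): author_id=3 -> matches Scott
  - book 9 (Silent Waters): author_id=2 -> matches Taylor
So 1 of 9 rows is dropped.

SQL:
SELECT a.title, b.name AS author
FROM books a
INNER JOIN authors b ON a.author_id = b.id

Result:
title           | author
----------------+-------
Midnight Sun    | Jones 
The Old House   | Carter
The Glass Key   | Scott 
The Long Road   | Wilson
Hollow Hills    | Jones 
The Last Train  | Carter
Northern Lights | Scott 
Silent Waters   | Taylor


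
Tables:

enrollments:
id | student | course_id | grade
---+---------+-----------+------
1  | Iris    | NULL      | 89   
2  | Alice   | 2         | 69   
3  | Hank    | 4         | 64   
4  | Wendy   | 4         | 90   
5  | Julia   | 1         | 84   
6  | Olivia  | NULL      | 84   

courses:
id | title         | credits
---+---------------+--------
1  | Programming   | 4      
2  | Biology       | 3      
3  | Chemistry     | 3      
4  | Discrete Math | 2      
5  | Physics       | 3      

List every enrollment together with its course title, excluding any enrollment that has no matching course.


INNER JOIN keeps only enrollments rows whose course_id matches an id in courses. Walk through each enrollment:
  - enrollment 1 (Iris): course_id=NULL, no match -> dropped
  - enrollment 2 (Alice): course_id=2 -> matches Biology
  - enrollment 3 (Hank): course_id=4 -> matches Discrete Math
  - enrollment 4 (Wendy): course_id=4 -> matches Discrete Math
  - enrollment 5 (Julia): course_id=1 -> matches Programming
  - enrollment 6 (Olivia): course_id=NULL, no match -> dropped
So 2 of 6 rows are dropped.

SQL:
SELECT a.student, b.title AS course
FROM enrollments a
INNER JOIN courses b ON a.course_id = b.id

Result:
student | course       
--------+--------------
Alice   | Biology      
Hank    | Discrete Math
Wendy   | Discrete Math
Julia   | Programming  


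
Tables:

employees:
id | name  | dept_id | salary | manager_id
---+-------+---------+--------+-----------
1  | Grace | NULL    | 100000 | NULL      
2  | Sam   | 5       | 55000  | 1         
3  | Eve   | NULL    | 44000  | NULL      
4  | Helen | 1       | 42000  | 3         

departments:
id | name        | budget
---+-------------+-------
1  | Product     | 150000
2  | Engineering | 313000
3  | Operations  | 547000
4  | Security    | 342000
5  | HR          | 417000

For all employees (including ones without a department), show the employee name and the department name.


LEFT JOIN keeps every row from employees (the left table); where dept_id has no match in departments, the department columns become NULL. Walk through each employee:
  - employee 1 (Grace): dept_id=NULL, no match -> kept with NULL
  - employee 2 (Sam): dept_id=5 -> matches HR
  - employee 3 (Eve): dept_id=NULL, no match -> kept with NULL
  - employee 4 (Helen): dept_id=1 -> matches Product
All 4 rows appear; 2 have NULL department.

SQL:
SELECT a.name, b.name AS department
FROM employees a
LEFT JOIN departments b ON a.dept_id = b.id

Result:
name  | department
------+-----------
Grace | NULL      
Sam   | HR        
Eve   | NULL      
Helen | Product   


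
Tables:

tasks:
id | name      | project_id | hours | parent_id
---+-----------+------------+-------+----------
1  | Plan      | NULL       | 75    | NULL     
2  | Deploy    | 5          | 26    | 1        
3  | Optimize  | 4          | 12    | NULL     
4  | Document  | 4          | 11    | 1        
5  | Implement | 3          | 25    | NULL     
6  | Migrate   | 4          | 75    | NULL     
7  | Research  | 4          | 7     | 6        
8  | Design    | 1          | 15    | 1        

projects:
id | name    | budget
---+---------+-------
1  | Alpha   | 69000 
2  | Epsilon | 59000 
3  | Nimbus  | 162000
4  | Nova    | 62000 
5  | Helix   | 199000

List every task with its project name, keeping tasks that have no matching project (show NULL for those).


LEFT JOIN keeps every row from tasks (the left table); where project_id has no match in projects, the project columns become NULL. Walk through each task:
  - task 1 (Plan): project_id=NULL, no match -> kept with NULL
  - task 2 (Deploy): project_id=5 -> matches Helix
  - task 3 (Optimize): project_id=4 -> matches Nova
  - task 4 (Document): project_id=4 -> matches Nova
  - task 5 (Implement): project_id=3 -> matches Nimbus
  - task 6 (Migrate): project_id=4 -> matches Nova
  - task 7 (Research): project_id=4 -> matches Nova
  - task 8 (Design): project_id=1 -> matches Alpha
All 8 rows appear; 1 has NULL project.

SQL:
SELECT a.name, b.name AS project
FROM tasks a
LEFT JOIN projects b ON a.project_id = b.id

Result:
name      | project
----------+--------
Plan      | NULL   
Deploy    | Helix  
Optimize  | Nova   
Document  | Nova   
Implement | Nimbus 
Migrate   | Nova   
Research  | Nova   
Design    | Alpha  


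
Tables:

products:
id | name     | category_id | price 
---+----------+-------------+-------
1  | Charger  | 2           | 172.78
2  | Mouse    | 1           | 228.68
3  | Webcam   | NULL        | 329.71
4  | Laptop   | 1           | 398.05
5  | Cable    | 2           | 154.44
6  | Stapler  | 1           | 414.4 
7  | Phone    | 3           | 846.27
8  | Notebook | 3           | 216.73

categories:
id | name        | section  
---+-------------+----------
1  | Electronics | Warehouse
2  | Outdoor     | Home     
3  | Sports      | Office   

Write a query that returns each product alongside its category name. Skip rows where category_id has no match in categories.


INNER JOIN keeps only products rows whose category_id matches an id in categories. Walk through each product:
  - product 1 (Charger): category_id=2 -> matches Outdoor
  - product 2 (Mouse): category_id=1 -> matches Electronics
  - product 3 (Webcam): category_id=NULL, no match -> dropped
  - product 4 (Laptop): category_id=1 -> matches Electronics
  - product 5 (Cable): category_id=2 -> matches Outdoor
  - product 6 (Stapler): category_id=1 -> matches Electronics
  - product 7 (Phone): category_id=3 -> matches Sports
  - product 8 (Notebook): category_id=3 -> matches Sports
So 1 of 8 rows is dropped.

SQL:
SELECT a.name, b.name AS category
FROM products a
INNER JOIN categories b ON a.category_id = b.id

Result:
name     | category   
---------+------------
Charger  | Outdoor    
Mouse    | Electronics
Laptop   | Electronics
Cable    | Outdoor    
Stapler  | Electronics
Phone    | Sports     
Notebook | Sports     


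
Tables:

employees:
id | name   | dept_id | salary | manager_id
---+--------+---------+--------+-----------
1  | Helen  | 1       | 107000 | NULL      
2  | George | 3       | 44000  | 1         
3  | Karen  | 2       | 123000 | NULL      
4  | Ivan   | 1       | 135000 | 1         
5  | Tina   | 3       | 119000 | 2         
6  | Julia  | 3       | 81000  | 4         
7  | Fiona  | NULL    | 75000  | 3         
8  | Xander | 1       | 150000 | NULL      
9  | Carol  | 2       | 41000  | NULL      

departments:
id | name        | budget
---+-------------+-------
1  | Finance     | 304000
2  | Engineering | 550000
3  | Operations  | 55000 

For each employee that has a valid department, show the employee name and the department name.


INNER JOIN keeps only employees rows whose dept_id matches an id in departments. Walk through each employee:
  - employee 1 (Helen): dept_id=1 -> matches Finance
  - employee 2 (George): dept_id=3 -> matches Operations
  - employee 3 (Karen): dept_id=2 -> matches Engineering
  - employee 4 (Ivan): dept_id=1 -> matches Finance
  - employee 5 (Tina): dept_id=3 -> matches Operations
  - employee 6 (Julia): dept_id=3 -> matches Operations
  - employee 7 (Fiona): dept_id=NULL, no match -> dropped
  - employee 8 (Xander): dept_id=1 -> matches Finance
  - employee 9 (Carol): dept_id=2 -> matches Engineering
So 1 of 9 rows is dropped.

SQL:
SELECT a.name, b.name AS department
FROM employees a
INNER JOIN departments b ON a.dept_id = b.id

Result:
name   | department 
-------+------------
Helen  | Finance    
George | Operations 
Karen  | Engineering
Ivan   | Finance    
Tina   | Operations 
Julia  | Operations 
Xander | Finance    
Carol  | Engineering


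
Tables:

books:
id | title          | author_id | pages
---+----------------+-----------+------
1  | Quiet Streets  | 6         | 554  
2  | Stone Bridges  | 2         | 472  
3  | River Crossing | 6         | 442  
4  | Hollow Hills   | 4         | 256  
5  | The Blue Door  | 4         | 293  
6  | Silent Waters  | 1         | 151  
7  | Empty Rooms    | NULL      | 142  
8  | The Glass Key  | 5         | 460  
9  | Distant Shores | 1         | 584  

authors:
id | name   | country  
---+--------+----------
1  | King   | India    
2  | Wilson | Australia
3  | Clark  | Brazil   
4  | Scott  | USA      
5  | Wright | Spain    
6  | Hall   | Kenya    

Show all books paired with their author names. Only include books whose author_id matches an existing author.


INNER JOIN keeps only books rows whose author_id matches an id in authors. Walk through each book:
  - book 1 (Quiet Streets): author_id=6 -> matches Hall
  - book 2 (Stone Bridges): author_id=2 -> matches Wilson
  - book 3 (River Crossing): author_id=6 -> matches Hall
  - book 4 (Hollow Hills): author_id=4 -> matches Scott
  - book 5 (The Blue Door): author_id=4 -> matches Scott
  - book 6 (Silent Waters): author_id=1 -> matches King
  - book 7 (Empty Rooms): author_id=NULL, no match -> dropped
  - book 8 (The Glass Key): author_id=5 -> matches Wright
  - book 9 (Distant Shores): author_id=1 -> matches King
So 1 of 9 rows is dropped.

SQL:
SELECT a.title, b.name AS author
FROM books a
INNER JOIN authors b ON a.author_id = b.id

Result:
title          | author
---------------+-------
Quiet Streets  | Hall  
Stone Bridges  | Wilson
River Crossing | Hall  
Hollow Hills   | Scott 
The Blue Door  | Scott 
Silent Waters  | King  
The Glass Key  | Wright
Distant Shores | King  


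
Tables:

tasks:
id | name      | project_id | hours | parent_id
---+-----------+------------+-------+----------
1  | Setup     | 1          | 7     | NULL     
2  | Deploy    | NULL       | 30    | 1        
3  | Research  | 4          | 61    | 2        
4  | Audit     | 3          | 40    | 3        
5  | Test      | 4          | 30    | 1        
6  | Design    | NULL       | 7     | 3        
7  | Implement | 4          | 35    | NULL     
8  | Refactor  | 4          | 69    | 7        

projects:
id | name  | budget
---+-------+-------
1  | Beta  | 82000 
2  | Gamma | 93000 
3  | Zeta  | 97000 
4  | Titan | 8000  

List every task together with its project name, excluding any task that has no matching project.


INNER JOIN keeps only tasks rows whose project_id matches an id in projects. Walk through each task:
  - task 1 (Setup): project_id=1 -> matches Beta
  - task 2 (Deploy): project_id=NULL, no match -> dropped
  - task 3 (Research): project_id=4 -> matches Titan
  - task 4 (Audit): project_id=3 -> matches Zeta
  - task 5 (Test): project_id=4 -> matches Titan
  - task 6 (Design): project_id=NULL, no match -> dropped
  - task 7 (Implement): project_id=4 -> matches Titan
  - task 8 (Refactor): project_id=4 -> matches Titan
So 2 of 8 rows are dropped.

SQL:
SELECT a.name, b.name AS project
FROM tasks a
INNER JOIN projects b ON a.project_id = b.id

Result:
name      | project
----------+--------
Setup     | Beta   
Research  | Titan  
Audit     | Zeta   
Test      | Titan  
Implement | Titan  
Refactor  | Titan  


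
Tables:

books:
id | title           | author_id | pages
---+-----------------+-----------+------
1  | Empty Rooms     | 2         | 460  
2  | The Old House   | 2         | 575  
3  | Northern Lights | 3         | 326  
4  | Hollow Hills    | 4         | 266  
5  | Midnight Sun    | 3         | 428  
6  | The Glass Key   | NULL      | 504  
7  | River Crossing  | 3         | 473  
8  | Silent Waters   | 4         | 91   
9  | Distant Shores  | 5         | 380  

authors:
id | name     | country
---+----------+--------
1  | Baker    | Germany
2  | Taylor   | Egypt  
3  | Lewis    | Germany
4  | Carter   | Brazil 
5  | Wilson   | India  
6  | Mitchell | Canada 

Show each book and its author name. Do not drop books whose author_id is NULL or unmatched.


LEFT JOIN keeps every row from books (the left table); where author_id has no match in authors, the author columns become NULL. Walk through each book:
  - book 1 (Empty Rooms): author_id=2 -> matches Taylor
  - book 2 (The Old House): author_id=2 -> matches Taylor
  - book 3 (Northern Lights): author_id=3 -> matches Lewis
  - book 4 (Hollow Hills): author_id=4 -> matches Carter
  - book 5 (Midnight Sun): author_id=3 -> matches Lewis
  - book 6 (The Glass Key): author_id=NULL, no match -> kept with NULL
  - book 7 (River Crossing): author_id=3 -> matches Lewis
  - book 8 (Silent Waters): author_id=4 -> matches Carter
  - book 9 (Distant Shores): author_id=5 -> matches Wilson
All 9 rows appear; 1 has NULL author.

SQL:
SELECT a.title, b.name AS author
FROM books a
LEFT JOIN authors b ON a.author_id = b.id

Result:
title           | author
----------------+-------
Empty Rooms     | Taylor
The Old House   | Taylor
Northern Lights | Lewis 
Hollow Hills    | Carter
Midnight Sun    | Lewis 
The Glass Key   | NULL  
River Crossing  | Lewis 
Silent Waters   | Carter
Distant Shores  | Wilson


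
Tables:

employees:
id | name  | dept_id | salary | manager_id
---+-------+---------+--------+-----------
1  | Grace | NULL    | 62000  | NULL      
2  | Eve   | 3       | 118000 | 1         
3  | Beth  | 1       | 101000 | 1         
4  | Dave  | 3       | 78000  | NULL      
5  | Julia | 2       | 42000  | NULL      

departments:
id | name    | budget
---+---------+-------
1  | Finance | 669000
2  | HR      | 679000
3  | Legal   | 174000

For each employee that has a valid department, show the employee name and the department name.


INNER JOIN keeps only employees rows whose dept_id matches an id in departments. Walk through each employee:
  - employee 1 (Grace): dept_id=NULL, no match -> dropped
  - employee 2 (Eve): dept_id=3 -> matches Legal
  - employee 3 (Beth): dept_id=1 -> matches Finance
  - employee 4 (Dave): dept_id=3 -> matches Legal
  - employee 5 (Julia): dept_id=2 -> matches HR
So 1 of 5 rows is dropped.

SQL:
SELECT a.name, b.name AS department
FROM employees a
INNER JOIN departments b ON a.dept_id = b.id

Result:
name  | department
------+-----------
Eve   | Legal     
Beth  | Finance   
Dave  | Legal     
Julia | HR        


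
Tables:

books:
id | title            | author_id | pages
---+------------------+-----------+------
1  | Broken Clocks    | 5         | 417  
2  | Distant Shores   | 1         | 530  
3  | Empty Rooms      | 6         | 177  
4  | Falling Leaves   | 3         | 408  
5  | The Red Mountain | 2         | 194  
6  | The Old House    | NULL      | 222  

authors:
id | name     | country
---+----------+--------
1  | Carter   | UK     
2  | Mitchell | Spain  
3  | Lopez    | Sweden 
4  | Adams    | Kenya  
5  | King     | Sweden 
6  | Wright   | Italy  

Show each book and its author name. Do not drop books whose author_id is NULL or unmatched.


LEFT JOIN keeps every row from books (the left table); where author_id has no match in authors, the author columns become NULL. Walk through each book:
  - book 1 (Broken Clocks): author_id=5 -> matches King
  - book 2 (Distant Shores): author_id=1 -> matches Carter
  - book 3 (Empty Rooms): author_id=6 -> matches Wright
  - book 4 (Falling Leaves): author_id=3 -> matches Lopez
  - book 5 (The Red Mountain): author_id=2 -> matches Mitchell
  - book 6 (The Old House): author_id=NULL, no match -> kept with NULL
All 6 rows appear; 1 has NULL author.

SQL:
SELECT a.title, b.name AS author
FROM books a
LEFT JOIN authors b ON a.author_id = b.id

Result:
title            | author  
-----------------+---------
Broken Clocks    | King    
Distant Shores   | Carter  
Empty Rooms      | Wright  
Falling Leaves   | Lopez   
The Red Mountain | Mitchell
The Old House    | NULL    


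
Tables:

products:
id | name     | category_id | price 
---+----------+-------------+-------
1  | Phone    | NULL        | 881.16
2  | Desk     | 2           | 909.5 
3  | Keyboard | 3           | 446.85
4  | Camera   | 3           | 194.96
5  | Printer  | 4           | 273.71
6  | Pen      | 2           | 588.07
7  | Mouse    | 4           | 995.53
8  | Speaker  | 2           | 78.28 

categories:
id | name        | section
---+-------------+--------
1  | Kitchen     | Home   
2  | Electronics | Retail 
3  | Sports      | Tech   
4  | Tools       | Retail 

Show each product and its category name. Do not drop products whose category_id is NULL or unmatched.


LEFT JOIN keeps every row from products (the left table); where category_id has no match in categories, the category columns become NULL. Walk through each product:
  - product 1 (Phone): category_id=NULL, no match -> kept with NULL
  - product 2 (Desk): category_id=2 -> matches Electronics
  - product 3 (Keyboard): category_id=3 -> matches Sports
  - product 4 (Camera): category_id=3 -> matches Sports
  - product 5 (Printer): category_id=4 -> matches Tools
  - product 6 (Pen): category_id=2 -> matches Electronics
  - product 7 (Mouse): category_id=4 -> matches Tools
  - product 8 (Speaker): category_id=2 -> matches Electronics
All 8 rows appear; 1 has NULL category.

SQL:
SELECT a.name, b.name AS category
FROM products a
LEFT JOIN categories b ON a.category_id = b.id

Result:
name     | category   
---------+------------
Phone    | NULL       
Desk     | Electronics
Keyboard | Sports     
Camera   | Sports     
Printer  | Tools      
Pen      | Electronics
Mouse    | Tools      
Speaker  | Electronics


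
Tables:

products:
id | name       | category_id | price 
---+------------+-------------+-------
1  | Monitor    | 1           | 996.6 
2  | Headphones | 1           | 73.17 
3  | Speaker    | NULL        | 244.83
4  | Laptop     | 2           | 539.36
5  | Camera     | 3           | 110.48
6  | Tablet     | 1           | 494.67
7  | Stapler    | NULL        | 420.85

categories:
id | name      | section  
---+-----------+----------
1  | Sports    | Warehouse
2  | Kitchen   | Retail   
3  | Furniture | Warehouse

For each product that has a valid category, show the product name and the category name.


INNER JOIN keeps only products rows whose category_id matches an id in categories. Walk through each product:
  - product 1 (Monitor): category_id=1 -> matches Sports
  - product 2 (Headphones): category_id=1 -> matches Sports
  - product 3 (Speaker): category_id=NULL, no match -> dropped
  - product 4 (Laptop): category_id=2 -> matches Kitchen
  - product 5 (Camera): category_id=3 -> matches Furniture
  - product 6 (Tablet): category_id=1 -> matches Sports
  - product 7 (Stapler): category_id=NULL, no match -> dropped
So 2 of 7 rows are dropped.

SQL:
SELECT a.name, b.name AS category
FROM products a
INNER JOIN categories b ON a.category_id = b.id

Result:
name       | category 
-----------+----------
Monitor    | Sports   
Headphones | Sports   
Laptop     | Kitchen  
Camera     | Furniture
Tablet     | Sports   


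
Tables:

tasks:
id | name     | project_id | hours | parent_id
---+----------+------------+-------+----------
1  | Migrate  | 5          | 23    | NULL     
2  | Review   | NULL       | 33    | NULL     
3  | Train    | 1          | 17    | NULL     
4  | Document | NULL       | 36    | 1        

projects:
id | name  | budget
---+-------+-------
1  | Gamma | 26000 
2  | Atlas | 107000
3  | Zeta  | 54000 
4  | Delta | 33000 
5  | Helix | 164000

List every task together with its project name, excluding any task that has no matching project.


INNER JOIN keeps only tasks rows whose project_id matches an id in projects. Walk through each task:
  - task 1 (Migrate): project_id=5 -> matches Helix
  - task 2 (Review): project_id=NULL, no match -> dropped
  - task 3 (Train): project_id=1 -> matches Gamma
  - task 4 (Document): project_id=NULL, no match -> dropped
So 2 of 4 rows are dropped.

SQL:
SELECT a.name, b.name AS project
FROM tasks a
INNER JOIN projects b ON a.project_id = b.id

Result:
name    | project
--------+--------
Migrate | Helix  
Train   | Gamma  


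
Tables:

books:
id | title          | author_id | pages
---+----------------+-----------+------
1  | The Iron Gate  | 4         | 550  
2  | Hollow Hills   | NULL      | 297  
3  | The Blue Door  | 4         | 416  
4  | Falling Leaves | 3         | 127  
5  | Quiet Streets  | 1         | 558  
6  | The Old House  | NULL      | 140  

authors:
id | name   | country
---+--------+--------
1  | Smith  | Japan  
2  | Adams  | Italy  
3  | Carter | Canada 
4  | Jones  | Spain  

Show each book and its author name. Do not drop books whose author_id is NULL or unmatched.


LEFT JOIN keeps every row from books (the left table); where author_id has no match in authors, the author columns become NULL. Walk through each book:
  - book 1 (The Iron Gate): author_id=4 -> matches Jones
  - book 2 (Hollow Hills): author_id=NULL, no match -> kept with NULL
  - book 3 (The Blue Door): author_id=4 -> matches Jones
  - book 4 (Falling Leaves): author_id=3 -> matches Carter
  - book 5 (Quiet Streets): author_id=1 -> matches Smith
  - book 6 (The Old House): author_id=NULL, no match -> kept with NULL
All 6 rows appear; 2 have NULL author.

SQL:
SELECT a.title, b.name AS author
FROM books a
LEFT JOIN authors b ON a.author_id = b.id

Result:
title          | author
---------------+-------
The Iron Gate  | Jones 
Hollow Hills   | NULL  
The Blue Door  | Jones 
Falling Leaves | Carter
Quiet Streets  | Smith 
The Old House  | NULL  
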